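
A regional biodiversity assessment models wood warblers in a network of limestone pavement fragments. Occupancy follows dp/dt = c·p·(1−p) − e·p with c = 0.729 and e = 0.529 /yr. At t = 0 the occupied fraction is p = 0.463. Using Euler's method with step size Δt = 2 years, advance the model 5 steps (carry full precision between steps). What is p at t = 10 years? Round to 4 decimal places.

0.2802

Update rule: p ← p + [c·p·(1−p) − e·p]·Δt with Δt = 2.
p: 0.46300 → 0.33565  (Δp = -0.12735)
p: 0.33565 → 0.30565  (Δp = -0.03000)
p: 0.30565 → 0.29170  (Δp = -0.01395)
p: 0.29170 → 0.28432  (Δp = -0.00738)
p: 0.28432 → 0.28019  (Δp = -0.00413)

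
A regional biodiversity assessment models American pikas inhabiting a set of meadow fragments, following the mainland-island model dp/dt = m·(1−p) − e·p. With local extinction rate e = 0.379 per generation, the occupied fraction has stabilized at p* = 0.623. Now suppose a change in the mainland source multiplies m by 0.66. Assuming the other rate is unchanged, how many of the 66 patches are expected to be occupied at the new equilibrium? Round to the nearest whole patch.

Balance m(1−p*) = e·p* gives m = e·p*/(1−p*) = 0.379×0.62300/0.37700 = 0.62631.
New p* = m/(m+e) = 0.41336/(0.41336+0.37900) = 0.52168.
Expected occupied = 66 × 0.52168 = 34.43 ≈ 34.

34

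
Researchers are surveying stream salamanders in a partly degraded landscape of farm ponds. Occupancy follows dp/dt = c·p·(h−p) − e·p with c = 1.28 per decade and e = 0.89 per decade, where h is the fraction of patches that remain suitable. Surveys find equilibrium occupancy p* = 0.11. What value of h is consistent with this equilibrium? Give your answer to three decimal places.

0.805

At equilibrium c(h−p*) = e, so h = p* + e/c.
h = 0.11 + 0.89/1.28 = 0.11 + 0.6953 = 0.8053.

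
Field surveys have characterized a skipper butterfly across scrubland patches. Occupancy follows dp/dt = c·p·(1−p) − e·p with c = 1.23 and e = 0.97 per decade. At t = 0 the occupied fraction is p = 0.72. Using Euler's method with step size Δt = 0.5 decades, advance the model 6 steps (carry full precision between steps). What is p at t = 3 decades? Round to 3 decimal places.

Update rule: p ← p + [c·p·(1−p) − e·p]·Δt with Δt = 0.5.
t = 0.5: p = 0.72000 + (-0.22522) = 0.49478
t = 1: p = 0.49478 + (-0.08624) = 0.40855
t = 1.5: p = 0.40855 + (-0.04954) = 0.35901
t = 2: p = 0.35901 + (-0.03259) = 0.32641
t = 2.5: p = 0.32641 + (-0.02309) = 0.30332
t = 3: p = 0.30332 + (-0.01715) = 0.28617

0.286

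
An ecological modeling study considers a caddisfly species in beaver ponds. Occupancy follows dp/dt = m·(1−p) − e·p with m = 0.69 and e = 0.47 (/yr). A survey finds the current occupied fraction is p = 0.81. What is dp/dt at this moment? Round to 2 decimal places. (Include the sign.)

-0.25

Colonization term: m·(1−p) = 0.69×0.1900 = 0.13110.
Extinction term: e·p = 0.38070.
dp/dt = 0.13110 − 0.38070 = -0.24960.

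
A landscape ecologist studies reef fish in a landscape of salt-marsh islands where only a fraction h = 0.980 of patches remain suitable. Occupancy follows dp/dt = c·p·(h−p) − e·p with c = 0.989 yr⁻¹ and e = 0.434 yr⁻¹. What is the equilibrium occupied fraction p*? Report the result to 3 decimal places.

0.541

Setting dp/dt = 0 and dividing by p* gives c·(h−p*) = e.
So p* = h − e/c = 0.980 − 0.434/0.989 = 0.980 − 0.4388 = 0.5412.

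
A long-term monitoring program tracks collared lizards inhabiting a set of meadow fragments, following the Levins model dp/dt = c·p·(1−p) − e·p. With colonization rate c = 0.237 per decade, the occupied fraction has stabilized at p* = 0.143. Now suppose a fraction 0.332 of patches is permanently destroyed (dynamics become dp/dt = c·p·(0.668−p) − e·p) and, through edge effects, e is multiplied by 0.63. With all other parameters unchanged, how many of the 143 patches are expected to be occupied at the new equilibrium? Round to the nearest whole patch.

18

Balance c(1−p*) = e gives e = 0.237×(1 − 0.14300) = 0.20311.
New p* = 0.668 − e/c = 0.668 − 0.12796/0.23700 = 0.12808.
Expected occupied = 143 × 0.12808 = 18.32 ≈ 18.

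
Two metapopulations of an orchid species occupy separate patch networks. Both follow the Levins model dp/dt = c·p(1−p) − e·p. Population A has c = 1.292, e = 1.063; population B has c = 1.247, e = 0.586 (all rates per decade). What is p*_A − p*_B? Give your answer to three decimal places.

A: p*_A = 1 − 1.063/1.292 = 0.1772.
B: p*_B = 1 − 0.586/1.247 = 0.5301.
p*_A − p*_B = 0.1772 − 0.5301 = -0.3528.

-0.353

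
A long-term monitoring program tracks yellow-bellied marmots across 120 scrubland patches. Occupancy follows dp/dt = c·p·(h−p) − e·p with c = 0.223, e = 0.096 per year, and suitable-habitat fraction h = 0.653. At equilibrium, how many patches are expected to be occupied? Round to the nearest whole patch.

p* = h − e/c = 0.653 − 0.4305 = 0.2225.
Expected occupied patches = N × p* = 120 × 0.2225 = 26.70 ≈ 27.

27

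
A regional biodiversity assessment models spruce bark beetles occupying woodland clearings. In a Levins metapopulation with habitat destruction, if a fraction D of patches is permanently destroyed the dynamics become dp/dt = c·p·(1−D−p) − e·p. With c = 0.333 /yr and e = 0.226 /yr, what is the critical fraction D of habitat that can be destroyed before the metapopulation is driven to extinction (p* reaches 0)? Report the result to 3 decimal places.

The nontrivial equilibrium is p* = (1−D) − e/c; extinction occurs when this hits zero.
So D_crit = 1 − e/c = 1 − 0.226/0.333 = 1 − 0.6787 = 0.3213.
This equals the undisturbed p*, a classic result of Lande's extension.

0.321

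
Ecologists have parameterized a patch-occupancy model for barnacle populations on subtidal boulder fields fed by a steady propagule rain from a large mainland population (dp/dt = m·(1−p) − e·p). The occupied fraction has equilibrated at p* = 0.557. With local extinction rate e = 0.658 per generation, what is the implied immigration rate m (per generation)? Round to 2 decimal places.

0.83

At equilibrium m(1−p*) = e·p*, so m = e·p*/(1−p*).
m = 0.658 × 0.557 / 0.4430 = 0.3665/0.4430 = 0.8273.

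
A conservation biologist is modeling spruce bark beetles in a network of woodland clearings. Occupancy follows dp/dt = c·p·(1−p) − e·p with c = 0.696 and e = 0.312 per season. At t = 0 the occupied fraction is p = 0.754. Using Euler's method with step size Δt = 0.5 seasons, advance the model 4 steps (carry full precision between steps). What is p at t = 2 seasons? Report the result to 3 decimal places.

Update rule: p ← p + [c·p·(1−p) − e·p]·Δt with Δt = 0.5.
step 1: Δp = -0.05308, p = 0.70092
step 2: Δp = -0.03639, p = 0.66453
step 3: Δp = -0.02609, p = 0.63844
step 4: Δp = -0.01927, p = 0.61918

0.619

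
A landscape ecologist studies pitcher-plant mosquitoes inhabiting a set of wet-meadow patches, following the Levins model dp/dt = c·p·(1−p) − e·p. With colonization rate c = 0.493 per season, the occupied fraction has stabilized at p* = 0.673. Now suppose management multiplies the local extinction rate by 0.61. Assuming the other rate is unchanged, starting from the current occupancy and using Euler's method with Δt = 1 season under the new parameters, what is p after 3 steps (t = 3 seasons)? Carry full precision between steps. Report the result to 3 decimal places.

Balance c(1−p*) = e gives e = 0.493×(1 − 0.67300) = 0.16121.
Starting from p₀ = 0.67300; update p ← p + (dp/dt)·Δt with the new parameters.
t = 1: p = 0.67300 + (+0.04231) = 0.71531
t = 2: p = 0.71531 + (+0.03005) = 0.74536
t = 3: p = 0.74536 + (+0.02027) = 0.76564

0.766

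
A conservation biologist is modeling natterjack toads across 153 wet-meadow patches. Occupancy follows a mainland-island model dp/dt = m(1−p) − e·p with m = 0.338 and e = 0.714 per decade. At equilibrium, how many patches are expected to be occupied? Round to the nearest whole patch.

p* = m/(m+e) = 0.338/1.0520 = 0.3213.
Expected occupied patches = N × p* = 153 × 0.3213 = 49.16 ≈ 49.

49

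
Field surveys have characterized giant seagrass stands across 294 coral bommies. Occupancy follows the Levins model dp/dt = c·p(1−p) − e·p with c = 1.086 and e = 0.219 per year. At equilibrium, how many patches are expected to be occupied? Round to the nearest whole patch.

235

p* = 1 − e/c = 1 − 0.219/1.086 = 0.7983.
Expected occupied patches = N × p* = 294 × 0.7983 = 234.71 ≈ 235.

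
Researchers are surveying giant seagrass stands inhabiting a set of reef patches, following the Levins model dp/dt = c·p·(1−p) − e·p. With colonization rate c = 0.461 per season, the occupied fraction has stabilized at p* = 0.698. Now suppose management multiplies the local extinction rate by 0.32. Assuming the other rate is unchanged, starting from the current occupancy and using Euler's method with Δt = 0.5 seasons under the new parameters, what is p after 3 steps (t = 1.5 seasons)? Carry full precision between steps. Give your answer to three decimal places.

0.785

Balance c(1−p*) = e gives e = 0.461×(1 − 0.69800) = 0.13922.
Starting from p₀ = 0.69800; update p ← p + (dp/dt)·Δt with the new parameters.
p: 0.69800 → 0.73104  (Δp = +0.03304)
p: 0.73104 → 0.76008  (Δp = +0.02904)
p: 0.76008 → 0.78518  (Δp = +0.02510)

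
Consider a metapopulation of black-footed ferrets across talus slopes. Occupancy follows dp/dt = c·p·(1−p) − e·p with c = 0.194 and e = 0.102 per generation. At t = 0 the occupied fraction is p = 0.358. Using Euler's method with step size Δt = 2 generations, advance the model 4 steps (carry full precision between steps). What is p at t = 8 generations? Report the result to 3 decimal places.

0.413

Update rule: p ← p + [c·p·(1−p) − e·p]·Δt with Δt = 2.
step 1: Δp = +0.01614, p = 0.37414
step 2: Δp = +0.01453, p = 0.38867
step 3: Δp = +0.01290, p = 0.40158
step 4: Δp = +0.01132, p = 0.41290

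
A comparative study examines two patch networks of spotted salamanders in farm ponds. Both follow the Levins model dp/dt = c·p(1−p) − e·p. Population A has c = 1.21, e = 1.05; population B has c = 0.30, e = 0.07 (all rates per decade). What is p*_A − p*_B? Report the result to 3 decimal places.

-0.634

A: p*_A = 1 − 1.05/1.21 = 0.1322.
B: p*_B = 1 − 0.07/0.30 = 0.7667.
p*_A − p*_B = 0.1322 − 0.7667 = -0.6344.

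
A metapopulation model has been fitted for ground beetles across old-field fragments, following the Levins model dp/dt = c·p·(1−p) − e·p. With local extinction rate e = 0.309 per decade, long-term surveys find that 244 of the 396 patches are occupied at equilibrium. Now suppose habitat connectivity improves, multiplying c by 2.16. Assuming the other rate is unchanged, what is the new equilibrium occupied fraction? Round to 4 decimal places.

0.8223

Observed p* = 244/396 = 0.61616.
Balance c(1−p*) = e gives c = e/(1 − 0.61616) = 0.309/0.38384 = 0.80502.
New p* = 1 − e/c = 1 − 0.30900/1.73884 = 0.82230.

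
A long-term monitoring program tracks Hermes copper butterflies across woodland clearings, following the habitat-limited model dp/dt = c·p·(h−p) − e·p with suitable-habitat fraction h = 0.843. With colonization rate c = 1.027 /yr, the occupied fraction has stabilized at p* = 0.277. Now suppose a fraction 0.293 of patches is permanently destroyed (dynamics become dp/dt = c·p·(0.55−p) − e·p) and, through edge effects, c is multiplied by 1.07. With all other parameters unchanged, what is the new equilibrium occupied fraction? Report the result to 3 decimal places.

0.021

Balance c(h−p*) = e gives e = 1.027×(0.843 − 0.27700) = 0.58128.
New p* = 0.55 − e/c = 0.55 − 0.58128/1.09889 = 0.02103.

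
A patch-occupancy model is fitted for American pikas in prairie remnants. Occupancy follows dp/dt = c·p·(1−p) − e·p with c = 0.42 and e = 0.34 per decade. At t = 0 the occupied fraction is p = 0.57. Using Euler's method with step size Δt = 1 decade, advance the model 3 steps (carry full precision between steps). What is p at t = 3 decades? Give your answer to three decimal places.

Update rule: p ← p + [c·p·(1−p) − e·p]·Δt with Δt = 1.
p: 0.57000 → 0.47914  (Δp = -0.09086)
p: 0.47914 → 0.42105  (Δp = -0.05809)
p: 0.42105 → 0.38028  (Δp = -0.04078)

0.380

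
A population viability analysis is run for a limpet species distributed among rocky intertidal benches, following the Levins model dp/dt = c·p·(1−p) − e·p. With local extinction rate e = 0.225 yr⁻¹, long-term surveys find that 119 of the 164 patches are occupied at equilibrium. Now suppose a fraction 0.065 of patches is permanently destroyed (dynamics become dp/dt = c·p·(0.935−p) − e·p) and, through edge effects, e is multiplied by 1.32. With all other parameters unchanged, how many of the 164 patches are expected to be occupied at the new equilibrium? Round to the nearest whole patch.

94

Observed p* = 119/164 = 0.72561.
Balance c(1−p*) = e gives c = e/(1 − 0.72561) = 0.225/0.27439 = 0.82000.
New p* = 0.935 − e/c = 0.935 − 0.29700/0.82000 = 0.57280.
Expected occupied = 164 × 0.57280 = 93.94 ≈ 94.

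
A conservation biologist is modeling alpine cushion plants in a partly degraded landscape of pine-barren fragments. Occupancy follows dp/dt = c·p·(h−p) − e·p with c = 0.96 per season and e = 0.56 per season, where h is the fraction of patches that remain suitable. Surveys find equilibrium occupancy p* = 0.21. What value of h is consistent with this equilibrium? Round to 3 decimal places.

At equilibrium c(h−p*) = e, so h = p* + e/c.
h = 0.21 + 0.56/0.96 = 0.21 + 0.5833 = 0.7933.

0.793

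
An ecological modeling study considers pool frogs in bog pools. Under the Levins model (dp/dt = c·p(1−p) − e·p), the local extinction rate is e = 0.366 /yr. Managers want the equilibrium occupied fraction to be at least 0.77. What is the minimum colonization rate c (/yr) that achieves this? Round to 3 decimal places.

p* = 1 − e/c ≥ 0.77 requires e/c ≤ 0.2300, i.e. c ≥ e/0.2300.
c_min = 0.366/0.2300 = 1.5913.

1.591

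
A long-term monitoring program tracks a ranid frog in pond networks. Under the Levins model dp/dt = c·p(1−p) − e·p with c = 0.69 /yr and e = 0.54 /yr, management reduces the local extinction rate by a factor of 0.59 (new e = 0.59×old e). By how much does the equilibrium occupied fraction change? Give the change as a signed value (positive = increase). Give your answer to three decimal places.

0.321

Before: p* = 1 − 0.54/0.69 = 0.2174.
After the change, c = 0.69, e = 0.3186, so p* = 1 − 0.3186/0.69 = 0.5383.
Δp* = 0.5383 − 0.2174 = +0.3209.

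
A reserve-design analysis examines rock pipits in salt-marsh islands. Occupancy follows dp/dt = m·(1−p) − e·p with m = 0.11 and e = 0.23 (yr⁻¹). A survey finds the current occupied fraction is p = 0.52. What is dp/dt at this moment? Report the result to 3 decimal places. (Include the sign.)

Colonization term: m·(1−p) = 0.11×0.4800 = 0.05280.
Extinction term: e·p = 0.11960.
dp/dt = 0.05280 − 0.11960 = -0.06680.

-0.067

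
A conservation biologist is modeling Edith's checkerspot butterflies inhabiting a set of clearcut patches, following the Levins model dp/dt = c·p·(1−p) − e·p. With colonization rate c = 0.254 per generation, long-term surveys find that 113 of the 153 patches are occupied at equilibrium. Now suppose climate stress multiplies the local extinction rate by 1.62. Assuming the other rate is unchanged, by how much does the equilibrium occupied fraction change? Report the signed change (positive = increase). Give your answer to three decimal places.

-0.162

Observed p* = 113/153 = 0.73856.
Balance c(1−p*) = e gives e = 0.254×(1 − 0.73856) = 0.06641.
New p* = 1 − e/c = 1 − 0.10758/0.25400 = 0.57646.
Δp* = 0.57646 − 0.73856 = -0.16210.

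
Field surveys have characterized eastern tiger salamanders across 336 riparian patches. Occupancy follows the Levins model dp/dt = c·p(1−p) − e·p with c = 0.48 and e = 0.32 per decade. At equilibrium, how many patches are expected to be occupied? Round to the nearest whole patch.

p* = 1 − e/c = 1 − 0.32/0.48 = 0.3333.
Expected occupied patches = N × p* = 336 × 0.3333 = 112.00 ≈ 112.

112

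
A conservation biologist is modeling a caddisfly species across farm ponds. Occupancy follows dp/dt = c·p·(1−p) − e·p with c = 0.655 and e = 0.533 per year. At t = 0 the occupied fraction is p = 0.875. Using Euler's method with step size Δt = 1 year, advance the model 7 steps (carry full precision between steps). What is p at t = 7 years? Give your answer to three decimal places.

0.250

Update rule: p ← p + [c·p·(1−p) − e·p]·Δt with Δt = 1.
p: 0.87500 → 0.48027  (Δp = -0.39473)
p: 0.48027 → 0.38778  (Δp = -0.09249)
p: 0.38778 → 0.33659  (Δp = -0.05118)
p: 0.33659 → 0.30345  (Δp = -0.03314)
p: 0.30345 → 0.28016  (Δp = -0.02329)
p: 0.28016 → 0.26293  (Δp = -0.01723)
p: 0.26293 → 0.24972  (Δp = -0.01320)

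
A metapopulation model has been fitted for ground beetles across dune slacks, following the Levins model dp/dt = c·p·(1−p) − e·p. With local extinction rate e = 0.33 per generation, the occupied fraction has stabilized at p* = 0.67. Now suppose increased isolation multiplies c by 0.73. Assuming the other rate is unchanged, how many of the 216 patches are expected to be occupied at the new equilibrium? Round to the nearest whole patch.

Balance c(1−p*) = e gives c = e/(1 − 0.67000) = 0.33/0.33000 = 1.00000.
New p* = 1 − e/c = 1 − 0.33000/0.73000 = 0.54795.
Expected occupied = 216 × 0.54795 = 118.36 ≈ 118.

118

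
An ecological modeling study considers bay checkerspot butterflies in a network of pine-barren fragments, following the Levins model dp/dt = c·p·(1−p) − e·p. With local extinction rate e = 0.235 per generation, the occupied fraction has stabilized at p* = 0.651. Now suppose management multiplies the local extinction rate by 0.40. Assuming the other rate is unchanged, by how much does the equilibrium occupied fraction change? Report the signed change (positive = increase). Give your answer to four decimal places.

Balance c(1−p*) = e gives c = e/(1 − 0.65100) = 0.235/0.34900 = 0.67335.
New p* = 1 − e/c = 1 − 0.09400/0.67335 = 0.86040.
Δp* = 0.86040 − 0.65100 = +0.20940.

0.2094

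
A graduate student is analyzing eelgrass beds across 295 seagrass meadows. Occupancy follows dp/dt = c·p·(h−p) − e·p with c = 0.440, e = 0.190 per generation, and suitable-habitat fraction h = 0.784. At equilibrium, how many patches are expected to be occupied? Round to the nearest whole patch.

p* = h − e/c = 0.784 − 0.4318 = 0.3522.
Expected occupied patches = N × p* = 295 × 0.3522 = 103.89 ≈ 104.

104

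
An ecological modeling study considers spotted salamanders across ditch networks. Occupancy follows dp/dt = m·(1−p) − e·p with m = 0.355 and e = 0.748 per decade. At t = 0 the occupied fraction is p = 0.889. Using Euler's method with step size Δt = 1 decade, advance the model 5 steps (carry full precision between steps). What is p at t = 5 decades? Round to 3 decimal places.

Update rule: p ← p + [m·(1−p) − e·p]·Δt with Δt = 1.
  1  |  dp/dt·Δt = -0.625567  |  p_1 = 0.263433
  2  |  dp/dt·Δt = +0.064433  |  p_2 = 0.327866
  3  |  dp/dt·Δt = -0.006637  |  p_3 = 0.321230
  4  |  dp/dt·Δt = +0.000684  |  p_4 = 0.321913
  5  |  dp/dt·Δt = -0.000070  |  p_5 = 0.321843

0.322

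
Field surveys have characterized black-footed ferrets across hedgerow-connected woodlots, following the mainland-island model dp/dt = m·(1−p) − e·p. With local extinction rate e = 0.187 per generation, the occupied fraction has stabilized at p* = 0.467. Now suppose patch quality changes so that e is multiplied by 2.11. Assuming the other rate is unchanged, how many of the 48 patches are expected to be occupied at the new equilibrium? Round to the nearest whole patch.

Balance m(1−p*) = e·p* gives m = e·p*/(1−p*) = 0.187×0.46700/0.53300 = 0.16384.
New p* = m/(m+e) = 0.16384/(0.16384+0.39457) = 0.29340.
Expected occupied = 48 × 0.29340 = 14.08 ≈ 14.

14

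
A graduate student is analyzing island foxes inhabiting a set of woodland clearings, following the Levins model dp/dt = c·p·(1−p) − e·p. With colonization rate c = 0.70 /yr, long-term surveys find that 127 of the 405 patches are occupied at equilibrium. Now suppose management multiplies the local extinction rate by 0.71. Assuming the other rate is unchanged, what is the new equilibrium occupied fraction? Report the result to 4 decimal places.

0.5126

Observed p* = 127/405 = 0.31358.
Balance c(1−p*) = e gives e = 0.70×(1 − 0.31358) = 0.48049.
New p* = 1 − e/c = 1 − 0.34115/0.70000 = 0.51264.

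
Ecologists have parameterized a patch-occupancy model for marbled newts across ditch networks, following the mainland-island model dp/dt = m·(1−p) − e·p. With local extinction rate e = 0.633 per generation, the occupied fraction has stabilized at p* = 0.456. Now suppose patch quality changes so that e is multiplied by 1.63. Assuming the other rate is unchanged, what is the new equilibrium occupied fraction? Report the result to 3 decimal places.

0.340

Balance m(1−p*) = e·p* gives m = e·p*/(1−p*) = 0.633×0.45600/0.54400 = 0.53060.
New p* = m/(m+e) = 0.53060/(0.53060+1.03179) = 0.33961.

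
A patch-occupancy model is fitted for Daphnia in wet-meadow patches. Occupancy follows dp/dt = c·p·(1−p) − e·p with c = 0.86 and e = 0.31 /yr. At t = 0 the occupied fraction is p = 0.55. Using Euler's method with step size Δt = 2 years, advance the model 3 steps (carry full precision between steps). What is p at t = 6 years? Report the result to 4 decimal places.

0.6395

Update rule: p ← p + [c·p·(1−p) − e·p]·Δt with Δt = 2.
p: 0.55000 → 0.63470  (Δp = +0.08470)
p: 0.63470 → 0.63998  (Δp = +0.00528)
p: 0.63998 → 0.63949  (Δp = -0.00049)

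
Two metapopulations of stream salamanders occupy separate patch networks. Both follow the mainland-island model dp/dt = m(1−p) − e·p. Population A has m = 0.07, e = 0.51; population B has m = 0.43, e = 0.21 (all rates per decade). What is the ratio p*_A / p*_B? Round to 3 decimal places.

0.180

A: p*_A = m/(m+e) = 0.07/0.5800 = 0.1207.
B: p*_B = 0.43/0.6400 = 0.6719.
p*_A / p*_B = 0.1207/0.6719 = 0.1796.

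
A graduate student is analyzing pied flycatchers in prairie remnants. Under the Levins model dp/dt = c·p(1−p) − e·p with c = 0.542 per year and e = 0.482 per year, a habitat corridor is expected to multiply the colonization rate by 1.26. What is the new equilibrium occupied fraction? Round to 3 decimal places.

Before: p* = 1 − 0.482/0.542 = 0.1107.
After the change, c = 0.68292, e = 0.482, so p* = 1 − 0.482/0.68292 = 0.2942.

0.294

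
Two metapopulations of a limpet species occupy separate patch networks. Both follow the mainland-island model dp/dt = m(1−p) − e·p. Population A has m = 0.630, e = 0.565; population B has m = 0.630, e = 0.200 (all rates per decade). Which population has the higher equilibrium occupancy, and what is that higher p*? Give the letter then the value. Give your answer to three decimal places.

B, 0.759

A: p*_A = m/(m+e) = 0.630/1.1950 = 0.5272.
B: p*_B = 0.630/0.8300 = 0.7590.
B is higher at 0.7590.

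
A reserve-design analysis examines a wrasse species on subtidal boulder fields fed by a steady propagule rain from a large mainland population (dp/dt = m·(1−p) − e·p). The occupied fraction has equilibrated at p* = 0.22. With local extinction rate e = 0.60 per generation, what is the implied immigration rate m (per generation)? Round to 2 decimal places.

At equilibrium m(1−p*) = e·p*, so m = e·p*/(1−p*).
m = 0.60 × 0.22 / 0.7800 = 0.1320/0.7800 = 0.1692.

0.17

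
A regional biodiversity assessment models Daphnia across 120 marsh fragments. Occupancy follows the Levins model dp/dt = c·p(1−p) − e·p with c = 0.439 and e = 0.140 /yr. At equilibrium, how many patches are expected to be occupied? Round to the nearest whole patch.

82

p* = 1 − e/c = 1 − 0.140/0.439 = 0.6811.
Expected occupied patches = N × p* = 120 × 0.6811 = 81.73 ≈ 82.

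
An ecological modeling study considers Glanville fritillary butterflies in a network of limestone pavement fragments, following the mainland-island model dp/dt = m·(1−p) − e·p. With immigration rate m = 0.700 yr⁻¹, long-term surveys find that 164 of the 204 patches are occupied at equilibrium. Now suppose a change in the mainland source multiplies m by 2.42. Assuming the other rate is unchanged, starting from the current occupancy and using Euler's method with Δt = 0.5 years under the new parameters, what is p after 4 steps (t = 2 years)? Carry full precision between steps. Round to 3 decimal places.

0.908

Observed p* = 164/204 = 0.80392.
Balance m(1−p*) = e·p* gives e = m(1−p*)/p* = 0.700×0.19608/0.80392 = 0.17073.
Starting from p₀ = 0.80392; update p ← p + (dp/dt)·Δt with the new parameters.
step 1: Δp = +0.09745, p = 0.90137
step 2: Δp = +0.00659, p = 0.90796
step 3: Δp = +0.00045, p = 0.90841
step 4: Δp = +0.00003, p = 0.90844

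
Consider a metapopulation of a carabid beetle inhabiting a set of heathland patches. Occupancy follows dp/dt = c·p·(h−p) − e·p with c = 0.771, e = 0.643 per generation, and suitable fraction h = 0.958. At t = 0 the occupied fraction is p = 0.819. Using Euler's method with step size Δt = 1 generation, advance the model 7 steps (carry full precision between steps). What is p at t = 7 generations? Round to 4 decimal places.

Update rule: p ← p + [c·p·(h−p) − e·p]·Δt with Δt = 1.
p: 0.81900 → 0.38015  (Δp = -0.43885)
p: 0.38015 → 0.30508  (Δp = -0.07507)
p: 0.30508 → 0.26249  (Δp = -0.04259)
p: 0.26249 → 0.23447  (Δp = -0.02802)
p: 0.23447 → 0.21450  (Δp = -0.01997)
p: 0.21450 → 0.19954  (Δp = -0.01496)
p: 0.19954 → 0.18792  (Δp = -0.01162)

0.1879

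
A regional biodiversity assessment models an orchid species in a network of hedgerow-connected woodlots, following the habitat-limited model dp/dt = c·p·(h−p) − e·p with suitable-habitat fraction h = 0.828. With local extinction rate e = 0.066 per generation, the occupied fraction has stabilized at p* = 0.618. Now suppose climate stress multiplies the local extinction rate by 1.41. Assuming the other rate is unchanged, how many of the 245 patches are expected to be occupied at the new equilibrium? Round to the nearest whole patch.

Balance c(h−p*) = e gives c = e/(0.828 − 0.61800) = 0.066/0.21000 = 0.31429.
New p* = 0.828 − e/c = 0.828 − 0.09306/0.31429 = 0.53190.
Expected occupied = 245 × 0.53190 = 130.32 ≈ 130.

130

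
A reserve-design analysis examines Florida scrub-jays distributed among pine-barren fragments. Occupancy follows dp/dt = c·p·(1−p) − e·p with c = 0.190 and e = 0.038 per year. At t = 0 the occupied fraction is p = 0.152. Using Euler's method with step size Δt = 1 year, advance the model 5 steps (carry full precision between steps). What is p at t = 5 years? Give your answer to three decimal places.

Update rule: p ← p + [c·p·(1−p) − e·p]·Δt with Δt = 1.
  1  |  dp/dt·Δt = +0.018714  |  p_1 = 0.170714
  2  |  dp/dt·Δt = +0.020411  |  p_2 = 0.191126
  3  |  dp/dt·Δt = +0.022111  |  p_3 = 0.213236
  4  |  dp/dt·Δt = +0.023773  |  p_4 = 0.237009
  5  |  dp/dt·Δt = +0.025352  |  p_5 = 0.262361

0.262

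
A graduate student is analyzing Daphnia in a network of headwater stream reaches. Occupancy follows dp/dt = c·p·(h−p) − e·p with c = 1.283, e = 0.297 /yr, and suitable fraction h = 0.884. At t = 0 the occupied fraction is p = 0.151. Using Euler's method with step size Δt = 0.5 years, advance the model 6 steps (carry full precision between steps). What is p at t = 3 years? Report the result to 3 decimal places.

Update rule: p ← p + [c·p·(h−p) − e·p]·Δt with Δt = 0.5.
t = 0.5: p = 0.15100 + (+0.04858) = 0.19958
t = 1: p = 0.19958 + (+0.05799) = 0.25757
t = 1.5: p = 0.25757 + (+0.06526) = 0.32283
t = 2: p = 0.32283 + (+0.06828) = 0.39110
t = 2.5: p = 0.39110 + (+0.06559) = 0.45669
t = 3: p = 0.45669 + (+0.05737) = 0.51406

0.514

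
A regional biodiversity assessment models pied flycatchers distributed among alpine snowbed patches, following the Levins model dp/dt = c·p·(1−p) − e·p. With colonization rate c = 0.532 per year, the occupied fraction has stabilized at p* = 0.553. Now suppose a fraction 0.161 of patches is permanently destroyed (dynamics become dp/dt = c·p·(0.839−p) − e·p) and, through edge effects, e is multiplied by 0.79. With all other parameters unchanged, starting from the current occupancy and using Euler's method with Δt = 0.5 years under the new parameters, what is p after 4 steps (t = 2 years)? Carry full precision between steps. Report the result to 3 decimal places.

Balance c(1−p*) = e gives e = 0.532×(1 − 0.55300) = 0.23780.
Starting from p₀ = 0.55300; update p ← p + (dp/dt)·Δt with the new parameters.
t = 0.5: p = 0.55300 + (-0.00987) = 0.54313
t = 1: p = 0.54313 + (-0.00827) = 0.53485
t = 1.5: p = 0.53485 + (-0.00697) = 0.52788
t = 2: p = 0.52788 + (-0.00590) = 0.52199

0.522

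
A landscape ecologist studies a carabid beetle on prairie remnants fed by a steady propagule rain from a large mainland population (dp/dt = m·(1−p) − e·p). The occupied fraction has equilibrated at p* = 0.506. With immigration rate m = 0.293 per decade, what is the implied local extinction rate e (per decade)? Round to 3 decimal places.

0.286

At equilibrium m(1−p*) = e·p*, so e = m(1−p*)/p*.
e = 0.293 × 0.4940 / 0.506 = 0.2861.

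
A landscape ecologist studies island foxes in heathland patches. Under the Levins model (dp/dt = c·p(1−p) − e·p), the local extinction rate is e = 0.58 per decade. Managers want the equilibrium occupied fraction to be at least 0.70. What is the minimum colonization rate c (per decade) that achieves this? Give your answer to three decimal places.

p* = 1 − e/c ≥ 0.70 requires e/c ≤ 0.3000, i.e. c ≥ e/0.3000.
c_min = 0.58/0.3000 = 1.9333.

1.933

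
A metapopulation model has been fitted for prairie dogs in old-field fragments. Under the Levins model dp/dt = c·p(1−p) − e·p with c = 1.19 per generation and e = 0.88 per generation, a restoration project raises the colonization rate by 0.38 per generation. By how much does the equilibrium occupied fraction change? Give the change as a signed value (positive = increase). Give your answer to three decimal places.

Before: p* = 1 − 0.88/1.19 = 0.2605.
After the change, c = 1.57, e = 0.88, so p* = 1 − 0.88/1.57 = 0.4395.
Δp* = 0.4395 − 0.2605 = +0.1790.

0.179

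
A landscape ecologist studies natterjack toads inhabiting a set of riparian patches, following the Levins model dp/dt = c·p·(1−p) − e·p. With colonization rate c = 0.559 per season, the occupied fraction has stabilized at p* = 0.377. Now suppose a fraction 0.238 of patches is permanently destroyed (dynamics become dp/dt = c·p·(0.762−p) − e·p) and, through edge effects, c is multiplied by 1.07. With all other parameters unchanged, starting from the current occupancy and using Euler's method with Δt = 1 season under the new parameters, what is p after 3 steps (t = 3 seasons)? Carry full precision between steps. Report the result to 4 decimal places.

0.2800

Balance c(1−p*) = e gives e = 0.559×(1 − 0.37700) = 0.34826.
Starting from p₀ = 0.37700; update p ← p + (dp/dt)·Δt with the new parameters.
t = 1: p = 0.37700 + (-0.04448) = 0.33252
t = 2: p = 0.33252 + (-0.03038) = 0.30214
t = 3: p = 0.30214 + (-0.02212) = 0.28002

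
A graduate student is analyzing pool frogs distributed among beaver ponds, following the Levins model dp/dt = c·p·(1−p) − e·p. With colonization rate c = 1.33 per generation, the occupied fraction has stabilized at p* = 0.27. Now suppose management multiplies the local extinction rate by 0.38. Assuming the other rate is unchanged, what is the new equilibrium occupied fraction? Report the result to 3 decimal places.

0.723

Balance c(1−p*) = e gives e = 1.33×(1 − 0.27000) = 0.97090.
New p* = 1 − e/c = 1 − 0.36894/1.33000 = 0.72260.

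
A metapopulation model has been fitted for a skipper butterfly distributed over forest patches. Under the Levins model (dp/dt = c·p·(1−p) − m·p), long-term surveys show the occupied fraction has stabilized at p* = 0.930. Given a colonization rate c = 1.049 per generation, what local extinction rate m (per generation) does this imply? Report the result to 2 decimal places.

At equilibrium c(1−p*) = m.
m = 1.049 × (1 − 0.930) = 1.049 × 0.0700 = 0.0734.

0.07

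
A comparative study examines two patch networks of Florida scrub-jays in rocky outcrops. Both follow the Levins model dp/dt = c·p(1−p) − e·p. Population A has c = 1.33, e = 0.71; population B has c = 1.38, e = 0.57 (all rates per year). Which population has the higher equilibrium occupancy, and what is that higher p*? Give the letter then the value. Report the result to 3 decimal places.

A: p*_A = 1 − 0.71/1.33 = 0.4662.
B: p*_B = 1 − 0.57/1.38 = 0.5870.
B is higher at 0.5870.

B, 0.587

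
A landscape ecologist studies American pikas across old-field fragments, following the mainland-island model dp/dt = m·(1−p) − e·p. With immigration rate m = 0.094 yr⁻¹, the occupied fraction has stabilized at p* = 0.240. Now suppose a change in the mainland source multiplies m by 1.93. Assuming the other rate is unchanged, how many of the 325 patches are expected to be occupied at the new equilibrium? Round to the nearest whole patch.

123

Balance m(1−p*) = e·p* gives e = m(1−p*)/p* = 0.094×0.76000/0.24000 = 0.29767.
New p* = m/(m+e) = 0.18142/(0.18142+0.29767) = 0.37868.
Expected occupied = 325 × 0.37868 = 123.07 ≈ 123.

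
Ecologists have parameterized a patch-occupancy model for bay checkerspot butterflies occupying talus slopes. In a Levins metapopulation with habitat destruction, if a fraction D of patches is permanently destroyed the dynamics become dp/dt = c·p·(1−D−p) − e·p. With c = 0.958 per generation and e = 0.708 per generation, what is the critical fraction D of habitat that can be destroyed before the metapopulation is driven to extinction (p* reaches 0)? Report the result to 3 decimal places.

The nontrivial equilibrium is p* = (1−D) − e/c; extinction occurs when this hits zero.
So D_crit = 1 − e/c = 1 − 0.708/0.958 = 1 − 0.7390 = 0.2610.
Note this equals the original equilibrium occupancy — the Levins extinction-debt result.

0.261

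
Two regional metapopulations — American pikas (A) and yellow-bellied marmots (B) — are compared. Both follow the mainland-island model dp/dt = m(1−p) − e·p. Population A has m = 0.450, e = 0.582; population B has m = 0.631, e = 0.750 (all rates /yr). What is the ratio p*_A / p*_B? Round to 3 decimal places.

0.954

A: p*_A = m/(m+e) = 0.450/1.0320 = 0.4360.
B: p*_B = 0.631/1.3810 = 0.4569.
p*_A / p*_B = 0.4360/0.4569 = 0.9543.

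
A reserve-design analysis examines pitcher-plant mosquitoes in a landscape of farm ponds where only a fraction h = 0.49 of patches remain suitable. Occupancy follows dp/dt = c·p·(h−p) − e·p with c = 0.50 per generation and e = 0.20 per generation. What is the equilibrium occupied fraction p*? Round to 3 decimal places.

0.090

Setting dp/dt = 0 and dividing by p* gives c·(h−p*) = e.
So p* = h − e/c = 0.49 − 0.20/0.50 = 0.49 − 0.4000 = 0.0900.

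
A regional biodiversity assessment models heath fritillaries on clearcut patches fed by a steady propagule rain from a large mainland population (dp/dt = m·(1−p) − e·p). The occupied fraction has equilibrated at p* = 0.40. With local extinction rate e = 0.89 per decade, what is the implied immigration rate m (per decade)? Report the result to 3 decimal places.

At equilibrium m(1−p*) = e·p*, so m = e·p*/(1−p*).
m = 0.89 × 0.40 / 0.6000 = 0.3560/0.6000 = 0.5933.

0.593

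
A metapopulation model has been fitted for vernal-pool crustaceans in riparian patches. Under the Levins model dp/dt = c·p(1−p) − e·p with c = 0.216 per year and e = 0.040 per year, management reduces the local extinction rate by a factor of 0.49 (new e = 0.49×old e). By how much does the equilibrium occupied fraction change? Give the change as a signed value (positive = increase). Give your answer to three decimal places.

Before: p* = 1 − 0.040/0.216 = 0.8148.
After the change, c = 0.216, e = 0.0196, so p* = 1 − 0.0196/0.216 = 0.9093.
Δp* = 0.9093 − 0.8148 = +0.0944.

0.094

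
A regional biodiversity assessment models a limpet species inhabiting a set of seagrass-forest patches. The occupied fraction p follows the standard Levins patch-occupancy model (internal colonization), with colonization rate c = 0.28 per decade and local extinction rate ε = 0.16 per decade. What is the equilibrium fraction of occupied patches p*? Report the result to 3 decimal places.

Setting dp/dt = 0 and dividing through by p* gives c·(1−p*) = ε.
So p* = 1 − ε/c = 1 − 0.16/0.28 = 1 − 0.5714 = 0.4286.

0.429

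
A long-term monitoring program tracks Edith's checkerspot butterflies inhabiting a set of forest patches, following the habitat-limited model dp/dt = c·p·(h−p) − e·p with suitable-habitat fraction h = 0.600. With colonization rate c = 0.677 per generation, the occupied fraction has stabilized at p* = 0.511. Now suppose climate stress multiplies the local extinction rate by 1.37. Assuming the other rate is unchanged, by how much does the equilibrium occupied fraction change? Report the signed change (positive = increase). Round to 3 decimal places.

-0.033

Balance c(h−p*) = e gives e = 0.677×(0.6 − 0.51100) = 0.06025.
New p* = 0.6 − e/c = 0.6 − 0.08254/0.67700 = 0.47808.
Δp* = 0.47808 − 0.51100 = -0.03292.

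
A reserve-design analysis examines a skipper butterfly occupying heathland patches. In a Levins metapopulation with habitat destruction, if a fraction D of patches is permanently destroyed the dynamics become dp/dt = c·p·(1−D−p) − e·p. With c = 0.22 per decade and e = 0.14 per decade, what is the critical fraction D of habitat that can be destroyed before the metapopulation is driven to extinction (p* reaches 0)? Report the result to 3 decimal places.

The nontrivial equilibrium is p* = (1−D) − e/c; extinction occurs when this hits zero.
So D_crit = 1 − e/c = 1 − 0.14/0.22 = 1 − 0.6364 = 0.3636.
This equals the undisturbed p*, a classic result of Lande's extension.

0.364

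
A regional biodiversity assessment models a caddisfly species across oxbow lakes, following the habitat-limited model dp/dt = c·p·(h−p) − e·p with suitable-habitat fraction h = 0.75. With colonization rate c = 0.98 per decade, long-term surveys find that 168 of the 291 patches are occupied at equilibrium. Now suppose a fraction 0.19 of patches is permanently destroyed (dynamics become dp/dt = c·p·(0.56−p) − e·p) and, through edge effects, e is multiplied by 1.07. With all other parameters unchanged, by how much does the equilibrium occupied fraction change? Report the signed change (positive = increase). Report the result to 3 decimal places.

Observed p* = 168/291 = 0.57732.
Balance c(h−p*) = e gives e = 0.98×(0.75 − 0.57732) = 0.16923.
New p* = 0.56 − e/c = 0.56 − 0.18108/0.98000 = 0.37522.
Δp* = 0.37522 − 0.57732 = -0.20210.

-0.202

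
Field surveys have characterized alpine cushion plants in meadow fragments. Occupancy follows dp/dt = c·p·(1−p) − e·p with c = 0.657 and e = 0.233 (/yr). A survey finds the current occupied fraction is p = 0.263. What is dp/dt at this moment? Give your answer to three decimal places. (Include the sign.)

Colonization term: c·p·(1−p) = 0.657×0.263×0.7370 = 0.12735.
Extinction term: e·p = 0.06128.
dp/dt = 0.12735 − 0.06128 = 0.06607.

0.066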